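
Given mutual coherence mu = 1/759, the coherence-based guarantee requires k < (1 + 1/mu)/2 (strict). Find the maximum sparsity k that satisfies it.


1/mu = 759.
1 + 1/mu = 760.
(1 + 1/mu)/2 = 380 is an integer and the inequality is strict, so k_max = 380 - 1 = 379.

379


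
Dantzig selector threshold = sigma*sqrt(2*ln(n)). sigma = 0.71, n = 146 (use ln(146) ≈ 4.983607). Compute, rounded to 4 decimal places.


ln(146) ≈ 4.983607.
2*ln(n) ≈ 9.967214.
sqrt(2*ln(n)) ≈ sqrt(9.967214) ≈ 3.157089.
threshold ≈ 0.71*3.157089 = 2.24153319 ≈ 2.2415.

2.2415


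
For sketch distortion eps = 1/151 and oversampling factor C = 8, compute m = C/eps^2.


1/eps = 151.
(1/eps)^2 = 22801.
m = 8*22801 = 182408.

182408


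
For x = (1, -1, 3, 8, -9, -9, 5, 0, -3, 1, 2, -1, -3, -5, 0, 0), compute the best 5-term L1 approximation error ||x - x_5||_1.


Sorted |x_i| descending: [9, 9, 8, 5, 5, 3, 3, 3, 2, 1, 1, 1, 1, 0, 0, 0]
Keep top 5: [9, 9, 8, 5, 5]
Tail entries: [3, 3, 3, 2, 1, 1, 1, 1, 0, 0, 0]
L1 error = sum of tail = 15.

15


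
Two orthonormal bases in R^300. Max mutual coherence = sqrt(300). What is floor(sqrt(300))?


17^2 = 289 <= 300 < 324 = 18^2, so 17 <= sqrt(300) < 18.
floor(sqrt(300)) = 17.

17


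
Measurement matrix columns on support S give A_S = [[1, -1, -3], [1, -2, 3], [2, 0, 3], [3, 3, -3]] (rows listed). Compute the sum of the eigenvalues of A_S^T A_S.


Sum of eigenvalues of A_S^T A_S = trace(A_S^T A_S) = sum of squared column norms of A_S.
A_S^T A_S diagonal: [15, 14, 36].
trace = 15 + 14 + 36 = 65.

65


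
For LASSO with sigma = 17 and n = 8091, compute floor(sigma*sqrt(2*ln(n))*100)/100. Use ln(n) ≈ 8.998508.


ln(8091) ≈ 8.998508.
2*ln(n) ≈ 17.997016.
sqrt(2*ln(n)) ≈ sqrt(17.997016) ≈ 4.242289.
lambda ≈ 17*4.242289 = 72.118913.
floor(lambda*100)/100 = 72.11.

72.11


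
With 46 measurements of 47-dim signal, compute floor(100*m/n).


100*m/n = 100*46/47 ≈ 97.8723.
floor = 97.

97


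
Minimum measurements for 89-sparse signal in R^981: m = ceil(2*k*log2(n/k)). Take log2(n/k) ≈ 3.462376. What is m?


log2(n/k) = log2(981/89) ≈ 3.462376.
2*k*log2(n/k) ≈ 2*89*3.462376 = 616.302928.
m = ceil(616.302928) = 617.

617


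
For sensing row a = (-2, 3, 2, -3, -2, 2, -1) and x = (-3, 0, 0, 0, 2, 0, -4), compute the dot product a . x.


Non-zero terms: ['-2*-3', '-2*2', '-1*-4']
Products: [6, -4, 4]
y = sum = 6.

6


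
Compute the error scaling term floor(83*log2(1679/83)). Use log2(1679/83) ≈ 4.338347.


log2(n/k) = log2(1679/83) ≈ 4.338347.
k*log2(n/k) ≈ 83*4.338347 = 360.082801.
floor(360.082801) = 360.

360


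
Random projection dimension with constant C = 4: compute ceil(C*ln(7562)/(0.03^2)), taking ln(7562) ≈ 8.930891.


ln(7562) ≈ 8.930891.
eps^2 = 0.03^2 = 0.0009.
C*ln(N)/eps^2 ≈ 4*8.930891/0.0009 ≈ 39692.8489.
m = ceil(39692.8489) = 39693.

39693


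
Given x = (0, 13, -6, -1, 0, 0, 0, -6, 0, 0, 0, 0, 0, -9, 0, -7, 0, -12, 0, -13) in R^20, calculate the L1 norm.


Non-zero entries: [(1, 13), (2, -6), (3, -1), (7, -6), (13, -9), (15, -7), (17, -12), (19, -13)]
Absolute values: [13, 6, 1, 6, 9, 7, 12, 13]
||x||_1 = sum = 67.

67


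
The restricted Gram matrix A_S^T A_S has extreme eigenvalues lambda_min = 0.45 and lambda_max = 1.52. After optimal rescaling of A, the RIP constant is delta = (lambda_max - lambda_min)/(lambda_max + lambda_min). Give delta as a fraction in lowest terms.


lambda_max - lambda_min = 1.52 - 0.45 = 1.07.
lambda_max + lambda_min = 1.52 + 0.45 = 1.97.
delta = 1.07/1.97 = 107/197.

107/197


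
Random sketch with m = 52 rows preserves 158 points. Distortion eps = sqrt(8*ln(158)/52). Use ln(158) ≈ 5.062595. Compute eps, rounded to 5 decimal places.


ln(158) ≈ 5.062595.
8*ln(N)/m ≈ 8*5.062595/52 ≈ 0.77886077.
eps = sqrt(0.77886077) ≈ 0.8825309 ≈ 0.88253.

0.88253


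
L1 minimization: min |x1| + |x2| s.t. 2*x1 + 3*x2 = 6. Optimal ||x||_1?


Axis intercepts:
  x1 = 3, x2 = 0: L1 = 3
  x1 = 0, x2 = 2: L1 = 2
x* = (0, 2)
||x*||_1 = 2.

2


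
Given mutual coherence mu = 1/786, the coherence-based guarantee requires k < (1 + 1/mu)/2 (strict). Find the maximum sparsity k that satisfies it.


1/mu = 786.
1 + 1/mu = 787.
(1 + 1/mu)/2 = 393.5 is not an integer, so k_max = floor(393.5) = 393.

393


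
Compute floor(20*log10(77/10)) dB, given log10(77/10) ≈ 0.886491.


||x||/||e|| = 77/10.
log10(77/10) ≈ 0.886491.
20*log10(||x||/||e||) ≈ 20*0.886491 = 17.72982.
floor(17.72982) = 17.

17


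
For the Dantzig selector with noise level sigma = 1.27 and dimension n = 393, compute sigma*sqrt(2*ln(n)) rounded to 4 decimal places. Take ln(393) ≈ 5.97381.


ln(393) ≈ 5.97381.
2*ln(n) ≈ 11.94762.
sqrt(2*ln(n)) ≈ sqrt(11.94762) ≈ 3.456533.
threshold ≈ 1.27*3.456533 = 4.38979691 ≈ 4.3898.

4.3898


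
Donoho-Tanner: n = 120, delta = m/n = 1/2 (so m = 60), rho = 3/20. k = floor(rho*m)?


m = 1/2*120 = 60.
rho = 3/20.
rho*m = 3/20*60 = 9.
k = floor(9) = 9.

9


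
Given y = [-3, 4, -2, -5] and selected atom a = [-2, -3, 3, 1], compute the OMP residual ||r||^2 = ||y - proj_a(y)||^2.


a^T a = 23.
a^T y = -17.
coeff = -17/23 = -17/23.
||r||^2 = 953/23.

953/23


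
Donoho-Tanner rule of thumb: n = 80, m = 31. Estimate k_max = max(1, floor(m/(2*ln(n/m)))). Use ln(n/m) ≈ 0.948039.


n/m = 80/31.
ln(n/m) ≈ 0.948039.
2*ln(n/m) ≈ 1.896078.
m/(2*ln(n/m)) ≈ 31/1.896078 ≈ 16.3495.
floor = 16.
k_max = max(1, 16) = 16.

16


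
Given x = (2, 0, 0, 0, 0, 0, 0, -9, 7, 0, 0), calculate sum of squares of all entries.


Non-zero entries: [(0, 2), (7, -9), (8, 7)]
Squares: [4, 81, 49]
||x||_2^2 = sum = 134.

134


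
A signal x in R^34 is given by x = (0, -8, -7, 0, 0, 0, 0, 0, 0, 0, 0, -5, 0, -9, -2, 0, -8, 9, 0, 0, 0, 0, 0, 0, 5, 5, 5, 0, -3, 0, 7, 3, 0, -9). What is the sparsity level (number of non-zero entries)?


Non-zero positions: [1, 2, 11, 13, 14, 16, 17, 24, 25, 26, 28, 30, 31, 33].
Sparsity = 14.

14


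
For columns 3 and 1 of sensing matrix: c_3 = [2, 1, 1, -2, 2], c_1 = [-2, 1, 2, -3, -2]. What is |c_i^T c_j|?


Inner product: 2*-2 + 1*1 + 1*2 + -2*-3 + 2*-2
Products: [-4, 1, 2, 6, -4]
Sum = 1.
|dot| = 1.

1


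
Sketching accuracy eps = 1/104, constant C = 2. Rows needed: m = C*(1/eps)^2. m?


1/eps = 104.
(1/eps)^2 = 10816.
m = 2*10816 = 21632.

21632


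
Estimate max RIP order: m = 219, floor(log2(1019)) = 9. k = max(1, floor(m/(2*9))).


floor(log2(1019)) = 9.
2*9 = 18.
m/(2*floor(log2(n))) = 219/18 ≈ 12.1667.
floor = 12.
k = max(1, 12) = 12.

12


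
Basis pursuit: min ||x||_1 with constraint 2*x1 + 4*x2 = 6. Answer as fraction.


Axis intercepts:
  x1 = 3, x2 = 0: L1 = 3
  x1 = 0, x2 = 3/2: L1 = 3/2
x* = (0, 3/2)
||x*||_1 = 3/2.

3/2


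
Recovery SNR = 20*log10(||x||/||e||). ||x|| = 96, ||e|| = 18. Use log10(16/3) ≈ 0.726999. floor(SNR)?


||x||/||e|| = 96/18 = 16/3.
log10(16/3) ≈ 0.726999.
20*log10(||x||/||e||) ≈ 20*0.726999 = 14.53998.
floor(14.53998) = 14.

14


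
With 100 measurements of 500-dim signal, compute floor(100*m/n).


100*m/n = 100*100/500 ≈ 20.0.
floor = 20.

20


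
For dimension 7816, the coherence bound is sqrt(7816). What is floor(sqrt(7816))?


88^2 = 7744 <= 7816 < 7921 = 89^2, so 88 <= sqrt(7816) < 89.
floor(sqrt(7816)) = 88.

88


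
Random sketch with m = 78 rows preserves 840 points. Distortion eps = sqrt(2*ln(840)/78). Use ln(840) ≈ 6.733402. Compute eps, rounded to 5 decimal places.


ln(840) ≈ 6.733402.
2*ln(N)/m ≈ 2*6.733402/78 ≈ 0.17265133.
eps = sqrt(0.17265133) ≈ 0.4155133 ≈ 0.41551.

0.41551


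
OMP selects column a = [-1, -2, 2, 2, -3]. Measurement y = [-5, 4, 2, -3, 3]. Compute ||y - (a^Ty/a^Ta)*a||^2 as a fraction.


a^T a = 22.
a^T y = -14.
coeff = -14/22 = -7/11.
||r||^2 = 595/11.

595/11


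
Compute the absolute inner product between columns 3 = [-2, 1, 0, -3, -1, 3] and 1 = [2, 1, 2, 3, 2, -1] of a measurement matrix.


Inner product: -2*2 + 1*1 + 0*2 + -3*3 + -1*2 + 3*-1
Products: [-4, 1, 0, -9, -2, -3]
Sum = -17.
|dot| = 17.

17


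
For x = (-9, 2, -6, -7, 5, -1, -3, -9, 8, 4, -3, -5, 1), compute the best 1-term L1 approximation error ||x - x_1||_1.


Sorted |x_i| descending: [9, 9, 8, 7, 6, 5, 5, 4, 3, 3, 2, 1, 1]
Keep top 1: [9]
Tail entries: [9, 8, 7, 6, 5, 5, 4, 3, 3, 2, 1, 1]
L1 error = sum of tail = 54.

54


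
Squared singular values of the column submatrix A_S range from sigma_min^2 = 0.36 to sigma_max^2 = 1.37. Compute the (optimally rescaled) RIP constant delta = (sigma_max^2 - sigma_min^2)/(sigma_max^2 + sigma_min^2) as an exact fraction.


lambda_max - lambda_min = 1.37 - 0.36 = 1.01.
lambda_max + lambda_min = 1.37 + 0.36 = 1.73.
delta = 1.01/1.73 = 101/173.

101/173


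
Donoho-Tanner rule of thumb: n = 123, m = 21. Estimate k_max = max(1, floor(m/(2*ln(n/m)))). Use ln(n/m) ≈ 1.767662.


n/m = 123/21 = 41/7.
ln(n/m) ≈ 1.767662.
2*ln(n/m) ≈ 3.535324.
m/(2*ln(n/m)) ≈ 21/3.535324 ≈ 5.94.
floor = 5.
k_max = max(1, 5) = 5.

5


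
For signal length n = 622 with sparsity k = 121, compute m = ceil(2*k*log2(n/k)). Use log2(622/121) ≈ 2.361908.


log2(n/k) = log2(622/121) ≈ 2.361908.
2*k*log2(n/k) ≈ 2*121*2.361908 = 571.581736.
m = ceil(571.581736) = 572.

572


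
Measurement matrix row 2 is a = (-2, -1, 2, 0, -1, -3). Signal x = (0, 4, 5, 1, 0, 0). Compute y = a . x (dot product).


Non-zero terms: ['-1*4', '2*5', '0*1']
Products: [-4, 10, 0]
y = sum = 6.

6


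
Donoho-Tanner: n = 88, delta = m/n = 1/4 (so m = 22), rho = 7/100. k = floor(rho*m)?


m = 1/4*88 = 22.
rho = 7/100.
rho*m = 7/100*22 = 1.54.
k = floor(1.54) = 1.

1


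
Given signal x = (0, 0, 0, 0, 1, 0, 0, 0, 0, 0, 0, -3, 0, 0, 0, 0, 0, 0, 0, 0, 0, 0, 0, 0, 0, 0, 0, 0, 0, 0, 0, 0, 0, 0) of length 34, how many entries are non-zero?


Non-zero positions: [4, 11].
Sparsity = 2.

2


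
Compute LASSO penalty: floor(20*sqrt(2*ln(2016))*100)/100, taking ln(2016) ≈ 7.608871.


ln(2016) ≈ 7.608871.
2*ln(n) ≈ 15.217742.
sqrt(2*ln(n)) ≈ sqrt(15.217742) ≈ 3.900992.
lambda ≈ 20*3.900992 = 78.01984.
floor(lambda*100)/100 = 78.01.

78.01


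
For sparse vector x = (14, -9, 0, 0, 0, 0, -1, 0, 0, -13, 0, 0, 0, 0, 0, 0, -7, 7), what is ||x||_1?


Non-zero entries: [(0, 14), (1, -9), (6, -1), (9, -13), (16, -7), (17, 7)]
Absolute values: [14, 9, 1, 13, 7, 7]
||x||_1 = sum = 51.

51


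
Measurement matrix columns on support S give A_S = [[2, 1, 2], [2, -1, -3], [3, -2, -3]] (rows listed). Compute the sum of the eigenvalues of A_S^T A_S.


Sum of eigenvalues of A_S^T A_S = trace(A_S^T A_S) = sum of squared column norms of A_S.
A_S^T A_S diagonal: [17, 6, 22].
trace = 17 + 6 + 22 = 45.

45


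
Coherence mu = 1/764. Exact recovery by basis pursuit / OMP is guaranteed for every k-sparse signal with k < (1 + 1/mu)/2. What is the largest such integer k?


1/mu = 764.
1 + 1/mu = 765.
(1 + 1/mu)/2 = 382.5 is not an integer, so k_max = floor(382.5) = 382.

382


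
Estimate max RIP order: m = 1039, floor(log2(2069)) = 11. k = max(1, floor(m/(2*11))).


floor(log2(2069)) = 11.
2*11 = 22.
m/(2*floor(log2(n))) = 1039/22 ≈ 47.2273.
floor = 47.
k = max(1, 47) = 47.

47


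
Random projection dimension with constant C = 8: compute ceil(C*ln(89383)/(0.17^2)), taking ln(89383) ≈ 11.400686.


ln(89383) ≈ 11.400686.
eps^2 = 0.17^2 = 0.0289.
C*ln(N)/eps^2 ≈ 8*11.400686/0.0289 ≈ 3155.8992.
m = ceil(3155.8992) = 3156.

3156


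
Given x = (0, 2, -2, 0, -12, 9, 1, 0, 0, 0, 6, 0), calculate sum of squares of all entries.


Non-zero entries: [(1, 2), (2, -2), (4, -12), (5, 9), (6, 1), (10, 6)]
Squares: [4, 4, 144, 81, 1, 36]
||x||_2^2 = sum = 270.

270


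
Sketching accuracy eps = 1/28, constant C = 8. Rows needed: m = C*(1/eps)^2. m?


1/eps = 28.
(1/eps)^2 = 784.
m = 8*784 = 6272.

6272


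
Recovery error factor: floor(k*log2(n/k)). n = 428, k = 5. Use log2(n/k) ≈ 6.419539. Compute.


log2(n/k) = log2(428/5) ≈ 6.419539.
k*log2(n/k) ≈ 5*6.419539 = 32.097695.
floor(32.097695) = 32.

32


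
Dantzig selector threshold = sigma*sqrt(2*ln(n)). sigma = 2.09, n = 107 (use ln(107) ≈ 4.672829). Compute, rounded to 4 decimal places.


ln(107) ≈ 4.672829.
2*ln(n) ≈ 9.345658.
sqrt(2*ln(n)) ≈ sqrt(9.345658) ≈ 3.057067.
threshold ≈ 2.09*3.057067 = 6.38927003 ≈ 6.3893.

6.3893


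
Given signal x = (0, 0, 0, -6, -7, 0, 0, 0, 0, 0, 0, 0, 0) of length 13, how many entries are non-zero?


Non-zero positions: [3, 4].
Sparsity = 2.

2


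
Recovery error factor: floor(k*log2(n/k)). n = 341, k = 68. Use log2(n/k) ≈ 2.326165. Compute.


log2(n/k) = log2(341/68) ≈ 2.326165.
k*log2(n/k) ≈ 68*2.326165 = 158.17922.
floor(158.17922) = 158.

158


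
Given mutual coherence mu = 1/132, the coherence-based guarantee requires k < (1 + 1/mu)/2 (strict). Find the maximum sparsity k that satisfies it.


1/mu = 132.
1 + 1/mu = 133.
(1 + 1/mu)/2 = 66.5 is not an integer, so k_max = floor(66.5) = 66.

66


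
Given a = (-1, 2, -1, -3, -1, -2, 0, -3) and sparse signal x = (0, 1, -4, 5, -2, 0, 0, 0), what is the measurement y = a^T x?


Non-zero terms: ['2*1', '-1*-4', '-3*5', '-1*-2']
Products: [2, 4, -15, 2]
y = sum = -7.

-7


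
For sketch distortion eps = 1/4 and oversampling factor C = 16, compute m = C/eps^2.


1/eps = 4.
(1/eps)^2 = 16.
m = 16*16 = 256.

256


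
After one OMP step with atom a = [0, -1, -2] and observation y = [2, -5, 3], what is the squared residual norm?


a^T a = 5.
a^T y = -1.
coeff = -1/5 = -1/5.
||r||^2 = 189/5.

189/5


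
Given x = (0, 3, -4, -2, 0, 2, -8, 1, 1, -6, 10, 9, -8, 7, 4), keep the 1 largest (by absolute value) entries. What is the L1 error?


Sorted |x_i| descending: [10, 9, 8, 8, 7, 6, 4, 4, 3, 2, 2, 1, 1, 0, 0]
Keep top 1: [10]
Tail entries: [9, 8, 8, 7, 6, 4, 4, 3, 2, 2, 1, 1, 0, 0]
L1 error = sum of tail = 55.

55


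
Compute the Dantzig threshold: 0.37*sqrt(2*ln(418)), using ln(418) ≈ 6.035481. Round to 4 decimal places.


ln(418) ≈ 6.035481.
2*ln(n) ≈ 12.070962.
sqrt(2*ln(n)) ≈ sqrt(12.070962) ≈ 3.474329.
threshold ≈ 0.37*3.474329 = 1.28550173 ≈ 1.2855.

1.2855


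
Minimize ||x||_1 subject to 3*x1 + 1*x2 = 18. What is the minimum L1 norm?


Axis intercepts:
  x1 = 6, x2 = 0: L1 = 6
  x1 = 0, x2 = 18: L1 = 18
x* = (6, 0)
||x*||_1 = 6.

6


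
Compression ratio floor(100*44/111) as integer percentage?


100*m/n = 100*44/111 ≈ 39.6396.
floor = 39.

39


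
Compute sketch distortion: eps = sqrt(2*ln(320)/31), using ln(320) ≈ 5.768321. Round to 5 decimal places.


ln(320) ≈ 5.768321.
2*ln(N)/m ≈ 2*5.768321/31 ≈ 0.37214974.
eps = sqrt(0.37214974) ≈ 0.6100408 ≈ 0.61004.

0.61004


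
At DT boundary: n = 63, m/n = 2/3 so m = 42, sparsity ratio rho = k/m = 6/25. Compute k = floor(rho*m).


m = 2/3*63 = 42.
rho = 6/25.
rho*m = 6/25*42 = 10.08.
k = floor(10.08) = 10.

10


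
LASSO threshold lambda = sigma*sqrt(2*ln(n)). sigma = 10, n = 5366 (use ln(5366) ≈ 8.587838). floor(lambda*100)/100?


ln(5366) ≈ 8.587838.
2*ln(n) ≈ 17.175676.
sqrt(2*ln(n)) ≈ sqrt(17.175676) ≈ 4.144355.
lambda ≈ 10*4.144355 = 41.44355.
floor(lambda*100)/100 = 41.44.

41.44


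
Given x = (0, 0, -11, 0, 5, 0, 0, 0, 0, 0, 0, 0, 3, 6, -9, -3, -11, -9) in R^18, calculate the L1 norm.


Non-zero entries: [(2, -11), (4, 5), (12, 3), (13, 6), (14, -9), (15, -3), (16, -11), (17, -9)]
Absolute values: [11, 5, 3, 6, 9, 3, 11, 9]
||x||_1 = sum = 57.

57


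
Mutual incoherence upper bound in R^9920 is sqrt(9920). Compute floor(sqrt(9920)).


99^2 = 9801 <= 9920 < 10000 = 100^2, so 99 <= sqrt(9920) < 100.
floor(sqrt(9920)) = 99.

99


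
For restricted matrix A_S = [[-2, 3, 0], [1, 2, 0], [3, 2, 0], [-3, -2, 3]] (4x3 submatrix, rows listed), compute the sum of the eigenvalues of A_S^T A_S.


Sum of eigenvalues of A_S^T A_S = trace(A_S^T A_S) = sum of squared column norms of A_S.
A_S^T A_S diagonal: [23, 21, 9].
trace = 23 + 21 + 9 = 53.

53


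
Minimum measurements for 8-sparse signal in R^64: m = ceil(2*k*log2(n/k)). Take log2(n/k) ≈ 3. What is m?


log2(n/k) = log2(64/8) ≈ 3.
2*k*log2(n/k) ≈ 2*8*3 = 48.
m = ceil(48) = 48.

48


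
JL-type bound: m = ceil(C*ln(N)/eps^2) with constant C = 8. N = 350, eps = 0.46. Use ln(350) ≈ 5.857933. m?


ln(350) ≈ 5.857933.
eps^2 = 0.46^2 = 0.2116.
C*ln(N)/eps^2 ≈ 8*5.857933/0.2116 ≈ 221.4719.
m = ceil(221.4719) = 222.

222


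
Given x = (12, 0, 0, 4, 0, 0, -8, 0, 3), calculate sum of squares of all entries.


Non-zero entries: [(0, 12), (3, 4), (6, -8), (8, 3)]
Squares: [144, 16, 64, 9]
||x||_2^2 = sum = 233.

233


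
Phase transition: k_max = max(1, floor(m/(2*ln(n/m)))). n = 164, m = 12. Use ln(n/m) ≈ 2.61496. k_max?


n/m = 164/12 = 41/3.
ln(n/m) ≈ 2.61496.
2*ln(n/m) ≈ 5.22992.
m/(2*ln(n/m)) ≈ 12/5.22992 ≈ 2.2945.
floor = 2.
k_max = max(1, 2) = 2.

2


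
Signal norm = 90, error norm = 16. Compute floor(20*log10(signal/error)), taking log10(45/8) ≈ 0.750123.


||x||/||e|| = 90/16 = 45/8.
log10(45/8) ≈ 0.750123.
20*log10(||x||/||e||) ≈ 20*0.750123 = 15.00246.
floor(15.00246) = 15.

15


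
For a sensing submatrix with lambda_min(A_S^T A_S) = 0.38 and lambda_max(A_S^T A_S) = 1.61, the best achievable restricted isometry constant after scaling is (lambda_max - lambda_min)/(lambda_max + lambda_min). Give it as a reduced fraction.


lambda_max - lambda_min = 1.61 - 0.38 = 1.23.
lambda_max + lambda_min = 1.61 + 0.38 = 1.99.
delta = 1.23/1.99 = 123/199.

123/199


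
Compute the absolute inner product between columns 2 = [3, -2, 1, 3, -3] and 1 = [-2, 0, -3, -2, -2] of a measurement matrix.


Inner product: 3*-2 + -2*0 + 1*-3 + 3*-2 + -3*-2
Products: [-6, 0, -3, -6, 6]
Sum = -9.
|dot| = 9.

9


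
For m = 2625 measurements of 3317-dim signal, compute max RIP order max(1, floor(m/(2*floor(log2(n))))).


floor(log2(3317)) = 11.
2*11 = 22.
m/(2*floor(log2(n))) = 2625/22 ≈ 119.3182.
floor = 119.
k = max(1, 119) = 119.

119


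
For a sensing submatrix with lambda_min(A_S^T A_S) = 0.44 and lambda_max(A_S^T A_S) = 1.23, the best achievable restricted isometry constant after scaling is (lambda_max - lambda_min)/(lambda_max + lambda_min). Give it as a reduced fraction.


lambda_max - lambda_min = 1.23 - 0.44 = 0.79.
lambda_max + lambda_min = 1.23 + 0.44 = 1.67.
delta = 0.79/1.67 = 79/167.

79/167


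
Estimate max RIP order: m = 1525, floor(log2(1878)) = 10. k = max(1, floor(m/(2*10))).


floor(log2(1878)) = 10.
2*10 = 20.
m/(2*floor(log2(n))) = 1525/20 ≈ 76.25.
floor = 76.
k = max(1, 76) = 76.

76


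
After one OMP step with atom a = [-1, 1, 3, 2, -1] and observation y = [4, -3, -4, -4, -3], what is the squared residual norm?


a^T a = 16.
a^T y = -24.
coeff = -24/16 = -3/2.
||r||^2 = 30.

30


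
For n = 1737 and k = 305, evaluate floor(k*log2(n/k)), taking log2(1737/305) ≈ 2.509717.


log2(n/k) = log2(1737/305) ≈ 2.509717.
k*log2(n/k) ≈ 305*2.509717 = 765.463685.
floor(765.463685) = 765.

765


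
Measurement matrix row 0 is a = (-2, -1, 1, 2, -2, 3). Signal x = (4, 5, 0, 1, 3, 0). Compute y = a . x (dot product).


Non-zero terms: ['-2*4', '-1*5', '2*1', '-2*3']
Products: [-8, -5, 2, -6]
y = sum = -17.

-17


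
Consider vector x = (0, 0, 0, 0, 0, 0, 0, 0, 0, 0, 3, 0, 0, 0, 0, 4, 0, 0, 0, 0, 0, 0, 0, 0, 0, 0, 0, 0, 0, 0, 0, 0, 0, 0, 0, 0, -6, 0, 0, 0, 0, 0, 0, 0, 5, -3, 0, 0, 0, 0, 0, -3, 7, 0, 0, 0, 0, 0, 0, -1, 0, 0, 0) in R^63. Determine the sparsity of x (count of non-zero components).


Non-zero positions: [10, 15, 36, 44, 45, 51, 52, 59].
Sparsity = 8.

8


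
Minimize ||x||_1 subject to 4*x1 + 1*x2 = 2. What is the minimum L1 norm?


Axis intercepts:
  x1 = 1/2, x2 = 0: L1 = 1/2
  x1 = 0, x2 = 2: L1 = 2
x* = (1/2, 0)
||x*||_1 = 1/2.

1/2


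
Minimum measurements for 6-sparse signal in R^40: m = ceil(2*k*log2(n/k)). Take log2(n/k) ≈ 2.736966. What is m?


log2(n/k) = log2(40/6) ≈ 2.736966.
2*k*log2(n/k) ≈ 2*6*2.736966 = 32.843592.
m = ceil(32.843592) = 33.

33


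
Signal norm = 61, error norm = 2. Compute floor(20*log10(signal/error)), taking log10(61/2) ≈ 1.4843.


||x||/||e|| = 61/2.
log10(61/2) ≈ 1.4843.
20*log10(||x||/||e||) ≈ 20*1.4843 = 29.686.
floor(29.686) = 29.

29


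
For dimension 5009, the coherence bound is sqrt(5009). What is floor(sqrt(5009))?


70^2 = 4900 <= 5009 < 5041 = 71^2, so 70 <= sqrt(5009) < 71.
floor(sqrt(5009)) = 70.

70


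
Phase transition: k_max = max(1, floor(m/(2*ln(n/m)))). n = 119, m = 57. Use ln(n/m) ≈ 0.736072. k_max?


n/m = 119/57.
ln(n/m) ≈ 0.736072.
2*ln(n/m) ≈ 1.472144.
m/(2*ln(n/m)) ≈ 57/1.472144 ≈ 38.719.
floor = 38.
k_max = max(1, 38) = 38.

38


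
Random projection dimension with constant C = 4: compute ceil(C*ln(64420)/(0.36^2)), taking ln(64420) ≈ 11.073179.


ln(64420) ≈ 11.073179.
eps^2 = 0.36^2 = 0.1296.
C*ln(N)/eps^2 ≈ 4*11.073179/0.1296 ≈ 341.7648.
m = ceil(341.7648) = 342.

342


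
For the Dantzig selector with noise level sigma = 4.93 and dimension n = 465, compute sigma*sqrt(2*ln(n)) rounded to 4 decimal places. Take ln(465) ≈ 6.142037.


ln(465) ≈ 6.142037.
2*ln(n) ≈ 12.284074.
sqrt(2*ln(n)) ≈ sqrt(12.284074) ≈ 3.504864.
threshold ≈ 4.93*3.504864 = 17.27897952 ≈ 17.2790.

17.2790


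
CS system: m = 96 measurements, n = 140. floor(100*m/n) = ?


100*m/n = 100*96/140 ≈ 68.5714.
floor = 68.

68


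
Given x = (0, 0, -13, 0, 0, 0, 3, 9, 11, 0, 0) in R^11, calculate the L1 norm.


Non-zero entries: [(2, -13), (6, 3), (7, 9), (8, 11)]
Absolute values: [13, 3, 9, 11]
||x||_1 = sum = 36.

36


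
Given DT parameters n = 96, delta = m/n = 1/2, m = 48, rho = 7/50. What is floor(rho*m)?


m = 1/2*96 = 48.
rho = 7/50.
rho*m = 7/50*48 = 6.72.
k = floor(6.72) = 6.

6


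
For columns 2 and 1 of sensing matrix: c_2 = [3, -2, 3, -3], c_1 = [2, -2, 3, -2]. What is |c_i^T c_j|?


Inner product: 3*2 + -2*-2 + 3*3 + -3*-2
Products: [6, 4, 9, 6]
Sum = 25.
|dot| = 25.

25


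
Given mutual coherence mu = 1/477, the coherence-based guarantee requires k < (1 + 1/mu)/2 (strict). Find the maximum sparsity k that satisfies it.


1/mu = 477.
1 + 1/mu = 478.
(1 + 1/mu)/2 = 239 is an integer and the inequality is strict, so k_max = 239 - 1 = 238.

238


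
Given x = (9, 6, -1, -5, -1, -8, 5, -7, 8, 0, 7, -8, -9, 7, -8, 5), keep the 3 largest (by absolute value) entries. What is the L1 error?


Sorted |x_i| descending: [9, 9, 8, 8, 8, 8, 7, 7, 7, 6, 5, 5, 5, 1, 1, 0]
Keep top 3: [9, 9, 8]
Tail entries: [8, 8, 8, 7, 7, 7, 6, 5, 5, 5, 1, 1, 0]
L1 error = sum of tail = 68.

68


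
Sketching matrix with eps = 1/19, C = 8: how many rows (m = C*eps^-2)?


1/eps = 19.
(1/eps)^2 = 361.
m = 8*361 = 2888.

2888


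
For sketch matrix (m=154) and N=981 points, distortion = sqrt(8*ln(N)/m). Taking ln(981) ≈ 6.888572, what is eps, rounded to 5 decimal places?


ln(981) ≈ 6.888572.
8*ln(N)/m ≈ 8*6.888572/154 ≈ 0.3578479.
eps = sqrt(0.3578479) ≈ 0.5982039 ≈ 0.59820.

0.59820


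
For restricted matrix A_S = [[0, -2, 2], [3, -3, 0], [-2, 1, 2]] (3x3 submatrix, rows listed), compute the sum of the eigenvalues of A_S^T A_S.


Sum of eigenvalues of A_S^T A_S = trace(A_S^T A_S) = sum of squared column norms of A_S.
A_S^T A_S diagonal: [13, 14, 8].
trace = 13 + 14 + 8 = 35.

35


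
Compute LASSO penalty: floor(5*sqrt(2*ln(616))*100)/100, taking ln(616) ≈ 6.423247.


ln(616) ≈ 6.423247.
2*ln(n) ≈ 12.846494.
sqrt(2*ln(n)) ≈ sqrt(12.846494) ≈ 3.584201.
lambda ≈ 5*3.584201 = 17.921005.
floor(lambda*100)/100 = 17.92.

17.92


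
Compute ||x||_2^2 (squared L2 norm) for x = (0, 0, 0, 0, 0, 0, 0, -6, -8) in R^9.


Non-zero entries: [(7, -6), (8, -8)]
Squares: [36, 64]
||x||_2^2 = sum = 100.

100


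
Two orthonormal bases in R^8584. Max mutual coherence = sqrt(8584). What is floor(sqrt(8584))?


92^2 = 8464 <= 8584 < 8649 = 93^2, so 92 <= sqrt(8584) < 93.
floor(sqrt(8584)) = 92.

92


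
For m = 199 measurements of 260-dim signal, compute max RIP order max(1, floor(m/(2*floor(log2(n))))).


floor(log2(260)) = 8.
2*8 = 16.
m/(2*floor(log2(n))) = 199/16 ≈ 12.4375.
floor = 12.
k = max(1, 12) = 12.

12


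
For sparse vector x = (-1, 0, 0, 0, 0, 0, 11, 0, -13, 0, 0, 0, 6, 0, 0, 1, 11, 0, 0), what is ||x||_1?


Non-zero entries: [(0, -1), (6, 11), (8, -13), (12, 6), (15, 1), (16, 11)]
Absolute values: [1, 11, 13, 6, 1, 11]
||x||_1 = sum = 43.

43


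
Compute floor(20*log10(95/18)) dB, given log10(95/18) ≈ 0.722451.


||x||/||e|| = 95/18.
log10(95/18) ≈ 0.722451.
20*log10(||x||/||e||) ≈ 20*0.722451 = 14.44902.
floor(14.44902) = 14.

14


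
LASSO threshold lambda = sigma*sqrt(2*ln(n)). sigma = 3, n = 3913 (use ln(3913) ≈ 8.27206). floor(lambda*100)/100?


ln(3913) ≈ 8.27206.
2*ln(n) ≈ 16.54412.
sqrt(2*ln(n)) ≈ sqrt(16.54412) ≈ 4.067446.
lambda ≈ 3*4.067446 = 12.202338.
floor(lambda*100)/100 = 12.20.

12.20


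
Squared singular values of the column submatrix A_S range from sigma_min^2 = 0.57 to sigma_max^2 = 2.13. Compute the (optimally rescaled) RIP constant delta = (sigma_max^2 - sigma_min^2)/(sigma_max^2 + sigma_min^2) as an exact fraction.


lambda_max - lambda_min = 2.13 - 0.57 = 1.56.
lambda_max + lambda_min = 2.13 + 0.57 = 2.70.
delta = 1.56/2.70 = 156/270 = 26/45.

26/45


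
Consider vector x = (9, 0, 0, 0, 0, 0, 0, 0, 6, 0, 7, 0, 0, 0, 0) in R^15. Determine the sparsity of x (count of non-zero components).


Non-zero positions: [0, 8, 10].
Sparsity = 3.

3


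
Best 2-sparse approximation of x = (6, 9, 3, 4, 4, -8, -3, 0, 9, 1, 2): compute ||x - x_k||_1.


Sorted |x_i| descending: [9, 9, 8, 6, 4, 4, 3, 3, 2, 1, 0]
Keep top 2: [9, 9]
Tail entries: [8, 6, 4, 4, 3, 3, 2, 1, 0]
L1 error = sum of tail = 31.

31


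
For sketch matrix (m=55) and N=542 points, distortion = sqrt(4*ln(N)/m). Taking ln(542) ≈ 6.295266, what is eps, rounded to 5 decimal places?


ln(542) ≈ 6.295266.
4*ln(N)/m ≈ 4*6.295266/55 ≈ 0.45783753.
eps = sqrt(0.45783753) ≈ 0.6766369 ≈ 0.67664.

0.67664


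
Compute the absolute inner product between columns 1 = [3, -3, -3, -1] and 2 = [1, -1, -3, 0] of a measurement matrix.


Inner product: 3*1 + -3*-1 + -3*-3 + -1*0
Products: [3, 3, 9, 0]
Sum = 15.
|dot| = 15.

15


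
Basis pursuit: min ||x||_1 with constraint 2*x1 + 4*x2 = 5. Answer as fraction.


Axis intercepts:
  x1 = 5/2, x2 = 0: L1 = 5/2
  x1 = 0, x2 = 5/4: L1 = 5/4
x* = (0, 5/4)
||x*||_1 = 5/4.

5/4


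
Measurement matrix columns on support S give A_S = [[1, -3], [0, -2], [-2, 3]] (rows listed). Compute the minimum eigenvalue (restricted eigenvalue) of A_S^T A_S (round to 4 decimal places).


A_S^T A_S = [[5, -9], [-9, 22]].
trace = 27.
det = 29.
disc = trace^2 - 4*det = 729 - 4*29 = 613.
sqrt(613) ≈ 24.758837.
lam_min = (27 - sqrt(613))/2 ≈ (27 - 24.758837)/2 = 1.1205815 ≈ 1.1206.

1.1206


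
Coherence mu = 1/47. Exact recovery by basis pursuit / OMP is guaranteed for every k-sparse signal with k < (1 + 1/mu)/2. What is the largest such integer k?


1/mu = 47.
1 + 1/mu = 48.
(1 + 1/mu)/2 = 24 is an integer and the inequality is strict, so k_max = 24 - 1 = 23.

23


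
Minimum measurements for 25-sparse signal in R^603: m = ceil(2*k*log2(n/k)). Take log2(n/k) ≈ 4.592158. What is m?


log2(n/k) = log2(603/25) ≈ 4.592158.
2*k*log2(n/k) ≈ 2*25*4.592158 = 229.6079.
m = ceil(229.6079) = 230.

230


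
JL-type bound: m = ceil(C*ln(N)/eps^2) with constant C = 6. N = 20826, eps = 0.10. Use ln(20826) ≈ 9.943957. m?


ln(20826) ≈ 9.943957.
eps^2 = 0.10^2 = 0.01.
C*ln(N)/eps^2 ≈ 6*9.943957/0.01 ≈ 5966.3742.
m = ceil(5966.3742) = 5967.

5967


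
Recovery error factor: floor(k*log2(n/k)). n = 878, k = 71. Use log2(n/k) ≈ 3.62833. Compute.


log2(n/k) = log2(878/71) ≈ 3.62833.
k*log2(n/k) ≈ 71*3.62833 = 257.61143.
floor(257.61143) = 257.

257


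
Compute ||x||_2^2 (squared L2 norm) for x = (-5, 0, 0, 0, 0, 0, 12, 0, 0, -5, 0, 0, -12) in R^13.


Non-zero entries: [(0, -5), (6, 12), (9, -5), (12, -12)]
Squares: [25, 144, 25, 144]
||x||_2^2 = sum = 338.

338


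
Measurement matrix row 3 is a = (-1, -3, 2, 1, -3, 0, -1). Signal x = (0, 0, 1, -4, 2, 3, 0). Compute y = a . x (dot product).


Non-zero terms: ['2*1', '1*-4', '-3*2', '0*3']
Products: [2, -4, -6, 0]
y = sum = -8.

-8


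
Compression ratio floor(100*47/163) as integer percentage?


100*m/n = 100*47/163 ≈ 28.8344.
floor = 28.

28


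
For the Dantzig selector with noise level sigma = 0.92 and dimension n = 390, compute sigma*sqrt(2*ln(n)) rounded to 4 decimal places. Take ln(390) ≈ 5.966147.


ln(390) ≈ 5.966147.
2*ln(n) ≈ 11.932294.
sqrt(2*ln(n)) ≈ sqrt(11.932294) ≈ 3.454315.
threshold ≈ 0.92*3.454315 = 3.1779698 ≈ 3.1780.

3.1780


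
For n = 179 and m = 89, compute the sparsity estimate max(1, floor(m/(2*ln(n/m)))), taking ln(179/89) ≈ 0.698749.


n/m = 179/89.
ln(n/m) ≈ 0.698749.
2*ln(n/m) ≈ 1.397498.
m/(2*ln(n/m)) ≈ 89/1.397498 ≈ 63.6852.
floor = 63.
k_max = max(1, 63) = 63.

63


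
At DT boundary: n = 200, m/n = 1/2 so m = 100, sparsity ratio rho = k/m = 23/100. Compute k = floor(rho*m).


m = 1/2*200 = 100.
rho = 23/100.
rho*m = 23/100*100 = 23.
k = floor(23) = 23.

23


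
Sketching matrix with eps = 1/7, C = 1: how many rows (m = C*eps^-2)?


1/eps = 7.
(1/eps)^2 = 49.
m = 1*49 = 49.

49


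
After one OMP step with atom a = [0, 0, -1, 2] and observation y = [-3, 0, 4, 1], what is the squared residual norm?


a^T a = 5.
a^T y = -2.
coeff = -2/5 = -2/5.
||r||^2 = 126/5.

126/5


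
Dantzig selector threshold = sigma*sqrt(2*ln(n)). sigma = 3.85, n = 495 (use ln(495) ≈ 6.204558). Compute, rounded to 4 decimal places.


ln(495) ≈ 6.204558.
2*ln(n) ≈ 12.409116.
sqrt(2*ln(n)) ≈ sqrt(12.409116) ≈ 3.522658.
threshold ≈ 3.85*3.522658 = 13.5622333 ≈ 13.5622.

13.5622


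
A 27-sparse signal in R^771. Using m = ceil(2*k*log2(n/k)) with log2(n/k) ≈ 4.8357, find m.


log2(n/k) = log2(771/27) ≈ 4.8357.
2*k*log2(n/k) ≈ 2*27*4.8357 = 261.1278.
m = ceil(261.1278) = 262.

262


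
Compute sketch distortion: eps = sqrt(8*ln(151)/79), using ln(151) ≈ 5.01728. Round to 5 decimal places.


ln(151) ≈ 5.01728.
8*ln(N)/m ≈ 8*5.01728/79 ≈ 0.50807899.
eps = sqrt(0.50807899) ≈ 0.7127966 ≈ 0.71280.

0.71280


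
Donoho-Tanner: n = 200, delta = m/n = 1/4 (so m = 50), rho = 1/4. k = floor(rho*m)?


m = 1/4*200 = 50.
rho = 1/4.
rho*m = 1/4*50 = 12.5.
k = floor(12.5) = 12.

12


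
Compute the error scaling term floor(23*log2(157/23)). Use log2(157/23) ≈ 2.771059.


log2(n/k) = log2(157/23) ≈ 2.771059.
k*log2(n/k) ≈ 23*2.771059 = 63.734357.
floor(63.734357) = 63.

63


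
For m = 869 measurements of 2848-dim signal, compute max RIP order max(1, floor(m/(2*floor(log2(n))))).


floor(log2(2848)) = 11.
2*11 = 22.
m/(2*floor(log2(n))) = 869/22 ≈ 39.5.
floor = 39.
k = max(1, 39) = 39.

39


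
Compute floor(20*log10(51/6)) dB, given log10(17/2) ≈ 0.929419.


||x||/||e|| = 51/6 = 17/2.
log10(17/2) ≈ 0.929419.
20*log10(||x||/||e||) ≈ 20*0.929419 = 18.58838.
floor(18.58838) = 18.

18


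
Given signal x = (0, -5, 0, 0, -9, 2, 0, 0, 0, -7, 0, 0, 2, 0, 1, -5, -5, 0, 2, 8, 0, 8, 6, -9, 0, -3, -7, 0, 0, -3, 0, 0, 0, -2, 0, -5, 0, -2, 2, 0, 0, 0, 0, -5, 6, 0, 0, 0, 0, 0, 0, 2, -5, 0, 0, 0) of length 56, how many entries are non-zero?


Non-zero positions: [1, 4, 5, 9, 12, 14, 15, 16, 18, 19, 21, 22, 23, 25, 26, 29, 33, 35, 37, 38, 43, 44, 51, 52].
Sparsity = 24.

24


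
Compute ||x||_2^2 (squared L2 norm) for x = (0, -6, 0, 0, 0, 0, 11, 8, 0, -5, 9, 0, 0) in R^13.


Non-zero entries: [(1, -6), (6, 11), (7, 8), (9, -5), (10, 9)]
Squares: [36, 121, 64, 25, 81]
||x||_2^2 = sum = 327.

327


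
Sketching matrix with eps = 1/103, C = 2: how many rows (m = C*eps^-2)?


1/eps = 103.
(1/eps)^2 = 10609.
m = 2*10609 = 21218.

21218


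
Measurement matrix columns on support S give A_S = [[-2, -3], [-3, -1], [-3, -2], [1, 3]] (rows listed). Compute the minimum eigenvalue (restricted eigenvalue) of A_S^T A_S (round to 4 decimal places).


A_S^T A_S = [[23, 18], [18, 23]].
trace = 46.
det = 205.
disc = trace^2 - 4*det = 2116 - 4*205 = 1296.
sqrt(1296) = 36.
lam_min = (46 - 36)/2 = 5 = 5.0000.

5.0000


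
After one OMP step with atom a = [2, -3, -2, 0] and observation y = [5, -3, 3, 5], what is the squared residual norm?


a^T a = 17.
a^T y = 13.
coeff = 13/17 = 13/17.
||r||^2 = 987/17.

987/17


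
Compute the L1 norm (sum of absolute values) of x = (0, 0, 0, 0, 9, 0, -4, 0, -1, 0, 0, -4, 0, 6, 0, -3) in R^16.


Non-zero entries: [(4, 9), (6, -4), (8, -1), (11, -4), (13, 6), (15, -3)]
Absolute values: [9, 4, 1, 4, 6, 3]
||x||_1 = sum = 27.

27


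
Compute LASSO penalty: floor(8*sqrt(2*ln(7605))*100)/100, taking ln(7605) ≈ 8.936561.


ln(7605) ≈ 8.936561.
2*ln(n) ≈ 17.873122.
sqrt(2*ln(n)) ≈ sqrt(17.873122) ≈ 4.227662.
lambda ≈ 8*4.227662 = 33.821296.
floor(lambda*100)/100 = 33.82.

33.82


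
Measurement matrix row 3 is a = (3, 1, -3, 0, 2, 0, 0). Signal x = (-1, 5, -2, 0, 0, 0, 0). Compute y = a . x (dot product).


Non-zero terms: ['3*-1', '1*5', '-3*-2']
Products: [-3, 5, 6]
y = sum = 8.

8


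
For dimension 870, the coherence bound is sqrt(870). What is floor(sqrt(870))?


29^2 = 841 <= 870 < 900 = 30^2, so 29 <= sqrt(870) < 30.
floor(sqrt(870)) = 29.

29


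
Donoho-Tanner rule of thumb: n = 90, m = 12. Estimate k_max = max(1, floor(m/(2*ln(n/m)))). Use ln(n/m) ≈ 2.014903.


n/m = 90/12 = 15/2.
ln(n/m) ≈ 2.014903.
2*ln(n/m) ≈ 4.029806.
m/(2*ln(n/m)) ≈ 12/4.029806 ≈ 2.9778.
floor = 2.
k_max = max(1, 2) = 2.

2


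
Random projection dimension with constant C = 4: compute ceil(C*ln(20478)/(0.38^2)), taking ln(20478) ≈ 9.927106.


ln(20478) ≈ 9.927106.
eps^2 = 0.38^2 = 0.1444.
C*ln(N)/eps^2 ≈ 4*9.927106/0.1444 ≈ 274.9891.
m = ceil(274.9891) = 275.

275


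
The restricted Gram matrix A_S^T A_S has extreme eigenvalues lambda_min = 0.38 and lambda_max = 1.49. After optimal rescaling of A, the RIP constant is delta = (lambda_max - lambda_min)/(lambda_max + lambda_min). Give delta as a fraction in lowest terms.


lambda_max - lambda_min = 1.49 - 0.38 = 1.11.
lambda_max + lambda_min = 1.49 + 0.38 = 1.87.
delta = 1.11/1.87 = 111/187.

111/187


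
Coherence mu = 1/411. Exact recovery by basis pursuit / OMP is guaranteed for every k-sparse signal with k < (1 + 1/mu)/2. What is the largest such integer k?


1/mu = 411.
1 + 1/mu = 412.
(1 + 1/mu)/2 = 206 is an integer and the inequality is strict, so k_max = 206 - 1 = 205.

205


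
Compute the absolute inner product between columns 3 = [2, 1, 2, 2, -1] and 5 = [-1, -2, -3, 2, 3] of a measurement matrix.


Inner product: 2*-1 + 1*-2 + 2*-3 + 2*2 + -1*3
Products: [-2, -2, -6, 4, -3]
Sum = -9.
|dot| = 9.

9


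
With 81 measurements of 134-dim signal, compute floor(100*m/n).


100*m/n = 100*81/134 ≈ 60.4478.
floor = 60.

60


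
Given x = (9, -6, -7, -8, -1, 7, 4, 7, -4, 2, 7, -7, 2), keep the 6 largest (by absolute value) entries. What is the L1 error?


Sorted |x_i| descending: [9, 8, 7, 7, 7, 7, 7, 6, 4, 4, 2, 2, 1]
Keep top 6: [9, 8, 7, 7, 7, 7]
Tail entries: [7, 6, 4, 4, 2, 2, 1]
L1 error = sum of tail = 26.

26


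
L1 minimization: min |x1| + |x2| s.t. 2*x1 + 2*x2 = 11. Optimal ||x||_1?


Axis intercepts:
  x1 = 11/2, x2 = 0: L1 = 11/2
  x1 = 0, x2 = 11/2: L1 = 11/2
x* = (11/2, 0)
||x*||_1 = 11/2.

11/2


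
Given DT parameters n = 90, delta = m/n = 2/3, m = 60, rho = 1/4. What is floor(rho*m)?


m = 2/3*90 = 60.
rho = 1/4.
rho*m = 1/4*60 = 15.
k = floor(15) = 15.

15


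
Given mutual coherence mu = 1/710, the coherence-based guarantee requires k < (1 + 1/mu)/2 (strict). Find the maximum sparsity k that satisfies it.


1/mu = 710.
1 + 1/mu = 711.
(1 + 1/mu)/2 = 355.5 is not an integer, so k_max = floor(355.5) = 355.

355


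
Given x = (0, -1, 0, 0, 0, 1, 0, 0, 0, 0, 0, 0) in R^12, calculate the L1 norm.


Non-zero entries: [(1, -1), (5, 1)]
Absolute values: [1, 1]
||x||_1 = sum = 2.

2


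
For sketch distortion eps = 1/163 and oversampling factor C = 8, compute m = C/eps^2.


1/eps = 163.
(1/eps)^2 = 26569.
m = 8*26569 = 212552.

212552


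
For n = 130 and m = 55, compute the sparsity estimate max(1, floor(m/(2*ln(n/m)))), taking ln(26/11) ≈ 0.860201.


n/m = 130/55 = 26/11.
ln(n/m) ≈ 0.860201.
2*ln(n/m) ≈ 1.720402.
m/(2*ln(n/m)) ≈ 55/1.720402 ≈ 31.9693.
floor = 31.
k_max = max(1, 31) = 31.

31


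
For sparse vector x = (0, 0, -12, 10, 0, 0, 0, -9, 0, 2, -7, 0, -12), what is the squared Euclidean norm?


Non-zero entries: [(2, -12), (3, 10), (7, -9), (9, 2), (10, -7), (12, -12)]
Squares: [144, 100, 81, 4, 49, 144]
||x||_2^2 = sum = 522.

522


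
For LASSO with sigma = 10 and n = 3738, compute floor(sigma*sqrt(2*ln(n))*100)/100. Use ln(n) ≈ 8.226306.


ln(3738) ≈ 8.226306.
2*ln(n) ≈ 16.452612.
sqrt(2*ln(n)) ≈ sqrt(16.452612) ≈ 4.056182.
lambda ≈ 10*4.056182 = 40.56182.
floor(lambda*100)/100 = 40.56.

40.56


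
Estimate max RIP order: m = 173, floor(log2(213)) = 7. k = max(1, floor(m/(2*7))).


floor(log2(213)) = 7.
2*7 = 14.
m/(2*floor(log2(n))) = 173/14 ≈ 12.3571.
floor = 12.
k = max(1, 12) = 12.

12


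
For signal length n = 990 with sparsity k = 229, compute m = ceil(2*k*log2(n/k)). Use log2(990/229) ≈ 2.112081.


log2(n/k) = log2(990/229) ≈ 2.112081.
2*k*log2(n/k) ≈ 2*229*2.112081 = 967.333098.
m = ceil(967.333098) = 968.

968


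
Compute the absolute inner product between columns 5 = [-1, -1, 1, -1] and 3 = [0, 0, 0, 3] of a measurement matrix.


Inner product: -1*0 + -1*0 + 1*0 + -1*3
Products: [0, 0, 0, -3]
Sum = -3.
|dot| = 3.

3


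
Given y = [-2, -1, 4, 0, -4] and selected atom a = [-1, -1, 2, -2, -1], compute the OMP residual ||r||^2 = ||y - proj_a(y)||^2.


a^T a = 11.
a^T y = 15.
coeff = 15/11 = 15/11.
||r||^2 = 182/11.

182/11


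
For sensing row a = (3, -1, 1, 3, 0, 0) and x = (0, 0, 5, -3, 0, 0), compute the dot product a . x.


Non-zero terms: ['1*5', '3*-3']
Products: [5, -9]
y = sum = -4.

-4


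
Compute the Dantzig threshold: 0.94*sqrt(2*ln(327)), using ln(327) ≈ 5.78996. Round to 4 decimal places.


ln(327) ≈ 5.78996.
2*ln(n) ≈ 11.57992.
sqrt(2*ln(n)) ≈ sqrt(11.57992) ≈ 3.402928.
threshold ≈ 0.94*3.402928 = 3.19875232 ≈ 3.1988.

3.1988


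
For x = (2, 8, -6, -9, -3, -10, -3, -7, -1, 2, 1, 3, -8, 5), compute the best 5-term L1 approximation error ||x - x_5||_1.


Sorted |x_i| descending: [10, 9, 8, 8, 7, 6, 5, 3, 3, 3, 2, 2, 1, 1]
Keep top 5: [10, 9, 8, 8, 7]
Tail entries: [6, 5, 3, 3, 3, 2, 2, 1, 1]
L1 error = sum of tail = 26.

26


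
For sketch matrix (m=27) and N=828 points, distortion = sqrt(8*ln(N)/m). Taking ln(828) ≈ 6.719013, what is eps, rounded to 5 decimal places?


ln(828) ≈ 6.719013.
8*ln(N)/m ≈ 8*6.719013/27 ≈ 1.99081867.
eps = sqrt(1.99081867) ≈ 1.4109637 ≈ 1.41096.

1.41096


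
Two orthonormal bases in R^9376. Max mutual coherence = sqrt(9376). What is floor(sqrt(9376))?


96^2 = 9216 <= 9376 < 9409 = 97^2, so 96 <= sqrt(9376) < 97.
floor(sqrt(9376)) = 96.

96


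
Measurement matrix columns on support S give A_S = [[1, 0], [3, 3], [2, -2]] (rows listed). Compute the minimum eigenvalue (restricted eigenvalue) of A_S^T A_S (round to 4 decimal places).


A_S^T A_S = [[14, 5], [5, 13]].
trace = 27.
det = 157.
disc = trace^2 - 4*det = 729 - 4*157 = 101.
sqrt(101) ≈ 10.049876.
lam_min = (27 - sqrt(101))/2 ≈ (27 - 10.049876)/2 = 8.475062 ≈ 8.4751.

8.4751
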